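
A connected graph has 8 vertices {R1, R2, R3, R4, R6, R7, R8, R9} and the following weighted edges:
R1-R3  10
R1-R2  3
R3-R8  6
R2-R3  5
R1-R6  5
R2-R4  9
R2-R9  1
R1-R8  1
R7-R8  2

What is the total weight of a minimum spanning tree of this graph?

26

Sort edges by weight, then run Kruskal:
R1-R8 (1): add — endpoints in different components.
R2-R9 (1): add — endpoints in different components.
R7-R8 (2): add — endpoints in different components.
R1-R2 (3): add — endpoints in different components.
R1-R6 (5): add — endpoints in different components.
R2-R3 (5): add — endpoints in different components.
R3-R8 (6): skip — R3 and R8 already connected.
R2-R4 (9): add — endpoints in different components.
MST edges: R1-R8, R2-R9, R7-R8, R1-R2, R1-R6, R2-R3, R2-R4; total weight 1+1+2+3+5+5+9 = 26.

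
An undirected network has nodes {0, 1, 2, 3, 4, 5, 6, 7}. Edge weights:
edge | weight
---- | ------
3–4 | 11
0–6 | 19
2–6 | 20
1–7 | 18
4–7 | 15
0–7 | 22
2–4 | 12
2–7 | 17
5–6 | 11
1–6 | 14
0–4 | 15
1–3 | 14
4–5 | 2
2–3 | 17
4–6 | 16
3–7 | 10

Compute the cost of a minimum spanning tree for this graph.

75

Kruskal: consider edges lightest-first.
4–5 (2): add — endpoints in different components.
3–7 (10): add — endpoints in different components.
3–4 (11): add — endpoints in different components.
5–6 (11): add — endpoints in different components.
2–4 (12): add — endpoints in different components.
1–3 (14): add — endpoints in different components.
1–6 (14): skip — 1 and 6 already connected.
0–4 (15): add — endpoints in different components.
MST edges: 4–5, 3–7, 3–4, 5–6, 2–4, 1–3, 0–4; total weight 2+10+11+11+12+14+15 = 75.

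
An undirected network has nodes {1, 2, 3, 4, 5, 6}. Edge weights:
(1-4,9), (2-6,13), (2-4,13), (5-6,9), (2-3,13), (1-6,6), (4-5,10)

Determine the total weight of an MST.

Grow the tree from 1 using Prim:
Step 1: frontier [1-6 6, 1-4 9] → take 1-6 (6); add 6.
Step 2: frontier [1-4 9, 5-6 9, 2-6 13] → take 1-4 (9); add 4.
Step 3: frontier [4-5 10, 2-4 13, 5-6 9, 2-6 13] → take 5-6 (9); add 5.
Step 4: frontier [2-4 13, 2-6 13] → take 2-4 (13); add 2.
Step 5: frontier [2-3 13] → take 2-3 (13); add 3.
MST edges: 1-6, 1-4, 5-6, 2-4, 2-3; total weight 6+9+9+13+13 = 50.

50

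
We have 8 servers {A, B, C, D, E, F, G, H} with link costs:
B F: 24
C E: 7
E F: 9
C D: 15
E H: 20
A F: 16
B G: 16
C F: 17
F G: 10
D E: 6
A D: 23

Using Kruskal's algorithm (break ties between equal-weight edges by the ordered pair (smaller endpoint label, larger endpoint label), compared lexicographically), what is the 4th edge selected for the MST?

F-G

Kruskal: consider edges lightest-first.
D E (6): add — endpoints in different components.
C E (7): add — endpoints in different components.
E F (9): add — endpoints in different components.
F G (10): add — endpoints in different components.
C D (15): skip — C and D already connected.
A F (16): add — endpoints in different components.
B G (16): add — endpoints in different components.
C F (17): skip — C and F already connected.
E H (20): add — endpoints in different components.
The 4th edge added is F G.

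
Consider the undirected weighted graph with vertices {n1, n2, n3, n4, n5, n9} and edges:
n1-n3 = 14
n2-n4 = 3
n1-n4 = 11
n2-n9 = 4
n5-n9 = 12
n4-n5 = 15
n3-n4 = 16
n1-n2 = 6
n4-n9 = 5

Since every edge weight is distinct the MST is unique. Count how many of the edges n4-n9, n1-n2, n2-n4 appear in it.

2

Kruskal's algorithm — process edges by increasing weight (ties by edge label):
n2-n4 (3): add. Components now {n1} {n2,n4} {n3} {n5} {n9}
n2-n9 (4): add. Components now {n1} {n2,n4,n9} {n3} {n5}
n4-n9 (5): skip — n4 and n9 already connected.
n1-n2 (6): add. Components now {n1,n2,n4,n9} {n3} {n5}
n1-n4 (11): skip — n1 and n4 already connected.
n5-n9 (12): add. Components now {n1,n2,n4,n5,n9} {n3}
n1-n3 (14): add. Components now {n1,n2,n3,n4,n5,n9}
MST edge set: {n2-n4, n2-n9, n1-n2, n5-n9, n1-n3}.
Of the listed edges, {n1-n2, n2-n4} are in the MST → 2.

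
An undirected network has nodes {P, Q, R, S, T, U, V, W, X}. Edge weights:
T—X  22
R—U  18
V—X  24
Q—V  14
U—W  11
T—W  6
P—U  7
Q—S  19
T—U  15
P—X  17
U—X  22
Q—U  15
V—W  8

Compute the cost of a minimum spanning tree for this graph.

100

Sort edges by weight, then run Kruskal:
T—W (6): add — endpoints in different components.
P—U (7): add — endpoints in different components.
V—W (8): add — endpoints in different components.
U—W (11): add — endpoints in different components.
Q—V (14): add — endpoints in different components.
Q—U (15): skip — U and Q already connected.
T—U (15): skip — U and T already connected.
P—X (17): add — endpoints in different components.
R—U (18): add — endpoints in different components.
Q—S (19): add — endpoints in different components.
MST edges: T—W, P—U, V—W, U—W, Q—V, P—X, R—U, Q—S; total weight 6+7+8+11+14+17+18+19 = 100.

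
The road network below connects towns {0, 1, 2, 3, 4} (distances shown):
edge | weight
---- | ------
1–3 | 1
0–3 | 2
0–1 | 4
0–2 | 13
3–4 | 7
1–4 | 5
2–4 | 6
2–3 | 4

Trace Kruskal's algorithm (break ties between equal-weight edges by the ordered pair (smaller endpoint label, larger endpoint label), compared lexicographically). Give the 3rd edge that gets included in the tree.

2-3

Kruskal: consider edges lightest-first.
1–3 (1): add. Components now {0} {1,3} {2} {4}
0–3 (2): add. Components now {0,1,3} {2} {4}
0–1 (4): skip — 0 and 1 already connected.
2–3 (4): add. Components now {0,1,2,3} {4}
1–4 (5): add. Components now {0,1,2,3,4}
The 3rd edge added is 2–3.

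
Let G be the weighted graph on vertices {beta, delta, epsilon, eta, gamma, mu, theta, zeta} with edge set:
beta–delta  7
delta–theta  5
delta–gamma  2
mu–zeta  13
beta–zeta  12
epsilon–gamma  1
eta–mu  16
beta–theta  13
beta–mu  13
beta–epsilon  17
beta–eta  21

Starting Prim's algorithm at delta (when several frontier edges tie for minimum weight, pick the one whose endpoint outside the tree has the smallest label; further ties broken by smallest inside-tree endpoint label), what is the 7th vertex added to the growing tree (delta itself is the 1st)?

mu

Prim's algorithm from delta:
Step 1: frontier [delta–gamma 2, delta–theta 5, beta–delta 7] → take delta–gamma (2); add gamma.
Step 2: frontier [delta–theta 5, beta–delta 7, epsilon–gamma 1] → take epsilon–gamma (1); add epsilon.
Step 3: frontier [delta–theta 5, beta–delta 7, beta–epsilon 17] → take delta–theta (5); add theta.
Step 4: frontier [beta–delta 7, beta–epsilon 17, beta–theta 13] → take beta–delta (7); add beta.
Step 5: frontier [beta–zeta 12, beta–mu 13, beta–eta 21] → take beta–zeta (12); add zeta.
Step 6: frontier [beta–mu 13, beta–eta 21, mu–zeta 13] → take beta–mu (13); add mu.
Step 7: frontier [beta–eta 21, eta–mu 16] → take eta–mu (16); add eta.
Vertex order: delta, gamma, epsilon, theta, beta, zeta, mu, eta. The 7th vertex is mu.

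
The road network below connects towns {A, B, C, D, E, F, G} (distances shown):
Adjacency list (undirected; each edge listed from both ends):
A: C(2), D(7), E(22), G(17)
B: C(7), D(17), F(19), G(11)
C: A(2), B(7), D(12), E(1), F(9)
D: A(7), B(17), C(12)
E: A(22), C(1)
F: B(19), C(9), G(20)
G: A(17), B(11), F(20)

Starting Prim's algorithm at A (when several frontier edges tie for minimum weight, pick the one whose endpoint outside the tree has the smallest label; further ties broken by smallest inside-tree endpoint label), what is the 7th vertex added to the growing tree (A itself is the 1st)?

Prim, starting at A.
Step 1: cheapest edge leaving the tree is A—C (2); add C.
Step 2: cheapest edge leaving the tree is C—E (1); add E.
Step 3: cheapest edge leaving the tree is B—C (7); add B.
Step 4: cheapest edge leaving the tree is A—D (7); add D.
Step 5: cheapest edge leaving the tree is C—F (9); add F.
Step 6: cheapest edge leaving the tree is B—G (11); add G.
Vertex order: A, C, E, B, D, F, G. The 7th vertex is G.

G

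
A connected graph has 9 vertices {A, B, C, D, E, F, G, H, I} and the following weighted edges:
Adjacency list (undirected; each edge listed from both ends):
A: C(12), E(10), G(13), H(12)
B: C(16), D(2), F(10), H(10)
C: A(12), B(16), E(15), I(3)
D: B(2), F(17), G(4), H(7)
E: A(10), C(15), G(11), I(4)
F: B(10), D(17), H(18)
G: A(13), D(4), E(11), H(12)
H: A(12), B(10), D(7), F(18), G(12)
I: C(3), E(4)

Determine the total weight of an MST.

51

Prim, starting at C.
Step 1: cheapest edge leaving the tree is C–I (3); add I.
Step 2: cheapest edge leaving the tree is E–I (4); add E.
Step 3: cheapest edge leaving the tree is A–E (10); add A.
Step 4: cheapest edge leaving the tree is E–G (11); add G.
Step 5: cheapest edge leaving the tree is D–G (4); add D.
Step 6: cheapest edge leaving the tree is B–D (2); add B.
Step 7: cheapest edge leaving the tree is D–H (7); add H.
Step 8: cheapest edge leaving the tree is B–F (10); add F.
MST edges: C–I, E–I, A–E, E–G, D–G, B–D, D–H, B–F; total weight 3+4+10+11+4+2+7+10 = 51.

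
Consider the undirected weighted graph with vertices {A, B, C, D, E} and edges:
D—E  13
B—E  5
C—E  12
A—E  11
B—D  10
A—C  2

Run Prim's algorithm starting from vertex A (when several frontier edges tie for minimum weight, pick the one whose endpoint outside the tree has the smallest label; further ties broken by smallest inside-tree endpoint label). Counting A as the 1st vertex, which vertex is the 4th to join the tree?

B

Prim's algorithm from A:
Step 1: frontier [A—C 2, A—E 11] → take A—C (2); add C.
Step 2: frontier [A—E 11, C—E 12] → take A—E (11); add E.
Step 3: frontier [B—E 5, D—E 13] → take B—E (5); add B.
Step 4: frontier [B—D 10, D—E 13] → take B—D (10); add D.
Vertex order: A, C, E, B, D. The 4th vertex is B.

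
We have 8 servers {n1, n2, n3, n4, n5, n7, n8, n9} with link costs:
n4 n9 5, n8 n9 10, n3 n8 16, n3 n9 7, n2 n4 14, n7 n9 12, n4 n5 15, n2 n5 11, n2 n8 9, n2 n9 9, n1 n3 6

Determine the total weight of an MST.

59

Kruskal: consider edges lightest-first.
n4 n9 (5): add — endpoints in different components.
n1 n3 (6): add — endpoints in different components.
n3 n9 (7): add — endpoints in different components.
n2 n8 (9): add — endpoints in different components.
n2 n9 (9): add — endpoints in different components.
n8 n9 (10): skip — n8 and n9 already connected.
n2 n5 (11): add — endpoints in different components.
n7 n9 (12): add — endpoints in different components.
MST edges: n4 n9, n1 n3, n3 n9, n2 n8, n2 n9, n2 n5, n7 n9; total weight 5+6+7+9+9+11+12 = 59.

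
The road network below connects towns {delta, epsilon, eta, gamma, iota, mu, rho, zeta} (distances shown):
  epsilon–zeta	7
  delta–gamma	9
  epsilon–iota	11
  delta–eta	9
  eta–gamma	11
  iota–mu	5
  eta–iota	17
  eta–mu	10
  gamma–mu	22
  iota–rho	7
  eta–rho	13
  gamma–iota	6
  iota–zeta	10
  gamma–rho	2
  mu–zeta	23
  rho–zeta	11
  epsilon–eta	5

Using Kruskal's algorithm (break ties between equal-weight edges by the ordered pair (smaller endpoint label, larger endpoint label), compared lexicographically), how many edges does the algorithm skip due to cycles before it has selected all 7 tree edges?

1

Kruskal: consider edges lightest-first.
gamma–rho (2): add — endpoints in different components.
epsilon–eta (5): add — endpoints in different components.
iota–mu (5): add — endpoints in different components.
gamma–iota (6): add — endpoints in different components.
epsilon–zeta (7): add — endpoints in different components.
iota–rho (7): skip — rho and iota already connected.
delta–eta (9): add — endpoints in different components.
delta–gamma (9): add — endpoints in different components.
Edges rejected before the tree was complete: 1.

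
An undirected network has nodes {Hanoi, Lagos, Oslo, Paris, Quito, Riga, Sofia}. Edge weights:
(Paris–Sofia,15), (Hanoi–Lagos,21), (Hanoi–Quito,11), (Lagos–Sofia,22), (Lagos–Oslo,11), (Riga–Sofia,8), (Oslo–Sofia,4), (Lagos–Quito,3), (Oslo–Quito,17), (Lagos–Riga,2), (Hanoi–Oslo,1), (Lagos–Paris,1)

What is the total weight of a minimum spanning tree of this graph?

19

Sort edges by weight, then run Kruskal:
Hanoi–Oslo (1): add. Components now {Hanoi,Oslo} {Riga} {Quito} {Sofia} {Lagos} {Paris}
Lagos–Paris (1): add. Components now {Hanoi,Oslo} {Riga} {Quito} {Sofia} {Lagos,Paris}
Lagos–Riga (2): add. Components now {Hanoi,Oslo} {Lagos,Paris,Riga} {Quito} {Sofia}
Lagos–Quito (3): add. Components now {Hanoi,Oslo} {Lagos,Paris,Quito,Riga} {Sofia}
Oslo–Sofia (4): add. Components now {Hanoi,Oslo,Sofia} {Lagos,Paris,Quito,Riga}
Riga–Sofia (8): add. Components now {Hanoi,Lagos,Oslo,Paris,Quito,Riga,Sofia}
MST edges: Hanoi–Oslo, Lagos–Paris, Lagos–Riga, Lagos–Quito, Oslo–Sofia, Riga–Sofia; total weight 1+1+2+3+4+8 = 19.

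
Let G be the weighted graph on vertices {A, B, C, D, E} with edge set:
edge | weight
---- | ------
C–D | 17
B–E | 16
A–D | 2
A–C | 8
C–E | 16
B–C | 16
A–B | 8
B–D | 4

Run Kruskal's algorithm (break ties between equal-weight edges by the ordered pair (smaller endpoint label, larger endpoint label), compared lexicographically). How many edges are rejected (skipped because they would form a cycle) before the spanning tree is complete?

2

Kruskal: consider edges lightest-first.
A–D (2): add. Components now {A,D} {B} {C} {E}
B–D (4): add. Components now {A,B,D} {C} {E}
A–B (8): skip — A and B already connected.
A–C (8): add. Components now {A,B,C,D} {E}
B–C (16): skip — B and C already connected.
B–E (16): add. Components now {A,B,C,D,E}
Edges rejected before the tree was complete: 2.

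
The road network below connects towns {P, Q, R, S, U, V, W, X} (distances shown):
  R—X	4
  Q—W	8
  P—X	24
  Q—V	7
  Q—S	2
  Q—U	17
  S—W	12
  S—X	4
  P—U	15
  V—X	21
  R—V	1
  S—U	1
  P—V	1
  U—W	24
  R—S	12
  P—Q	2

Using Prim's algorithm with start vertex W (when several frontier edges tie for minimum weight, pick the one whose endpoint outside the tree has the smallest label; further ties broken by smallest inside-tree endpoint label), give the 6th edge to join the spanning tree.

S-U

Prim's algorithm from W:
Step 1: cheapest edge leaving the tree is Q—W (8); add Q.
Step 2: cheapest edge leaving the tree is P—Q (2); add P.
Step 3: cheapest edge leaving the tree is P—V (1); add V.
Step 4: cheapest edge leaving the tree is R—V (1); add R.
Step 5: cheapest edge leaving the tree is Q—S (2); add S.
Step 6: cheapest edge leaving the tree is S—U (1); add U.
Step 7: cheapest edge leaving the tree is R—X (4); add X.
The 6th edge added is S—U.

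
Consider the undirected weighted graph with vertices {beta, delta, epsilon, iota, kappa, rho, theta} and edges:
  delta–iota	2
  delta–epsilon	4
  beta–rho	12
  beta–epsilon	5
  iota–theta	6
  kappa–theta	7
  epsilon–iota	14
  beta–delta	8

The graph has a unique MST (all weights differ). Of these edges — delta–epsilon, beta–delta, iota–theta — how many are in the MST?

Kruskal: consider edges lightest-first.
delta–iota (2): add — endpoints in different components.
delta–epsilon (4): add — endpoints in different components.
beta–epsilon (5): add — endpoints in different components.
iota–theta (6): add — endpoints in different components.
kappa–theta (7): add — endpoints in different components.
beta–delta (8): skip — beta and delta already connected.
beta–rho (12): add — endpoints in different components.
MST edge set: {delta–iota, delta–epsilon, beta–epsilon, iota–theta, kappa–theta, beta–rho}.
Of the listed edges, {delta–epsilon, iota–theta} are in the MST → 2.

2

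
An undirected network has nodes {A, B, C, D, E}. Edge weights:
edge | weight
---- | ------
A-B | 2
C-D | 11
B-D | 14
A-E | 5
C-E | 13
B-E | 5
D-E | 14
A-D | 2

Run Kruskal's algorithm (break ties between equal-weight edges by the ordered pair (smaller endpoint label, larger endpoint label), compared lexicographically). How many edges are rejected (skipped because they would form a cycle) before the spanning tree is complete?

Sort edges by weight, then run Kruskal:
A-B (2): add. Components now {A,B} {C} {D} {E}
A-D (2): add. Components now {A,B,D} {C} {E}
A-E (5): add. Components now {A,B,D,E} {C}
B-E (5): skip — B and E already connected.
C-D (11): add. Components now {A,B,C,D,E}
Edges rejected before the tree was complete: 1.

1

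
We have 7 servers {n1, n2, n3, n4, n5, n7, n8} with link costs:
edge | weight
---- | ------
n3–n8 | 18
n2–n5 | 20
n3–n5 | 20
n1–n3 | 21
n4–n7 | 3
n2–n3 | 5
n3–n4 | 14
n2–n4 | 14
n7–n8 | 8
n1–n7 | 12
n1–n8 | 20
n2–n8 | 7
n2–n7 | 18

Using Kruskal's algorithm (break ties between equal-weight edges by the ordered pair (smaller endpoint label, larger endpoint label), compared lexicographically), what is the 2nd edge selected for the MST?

Kruskal: consider edges lightest-first.
n4–n7 (3): add — endpoints in different components.
n2–n3 (5): add — endpoints in different components.
n2–n8 (7): add — endpoints in different components.
n7–n8 (8): add — endpoints in different components.
n1–n7 (12): add — endpoints in different components.
n2–n4 (14): skip — n2 and n4 already connected.
n3–n4 (14): skip — n3 and n4 already connected.
n2–n7 (18): skip — n2 and n7 already connected.
n3–n8 (18): skip — n8 and n3 already connected.
n1–n8 (20): skip — n8 and n1 already connected.
n2–n5 (20): add — endpoints in different components.
The 2nd edge added is n2–n3.

n2-n3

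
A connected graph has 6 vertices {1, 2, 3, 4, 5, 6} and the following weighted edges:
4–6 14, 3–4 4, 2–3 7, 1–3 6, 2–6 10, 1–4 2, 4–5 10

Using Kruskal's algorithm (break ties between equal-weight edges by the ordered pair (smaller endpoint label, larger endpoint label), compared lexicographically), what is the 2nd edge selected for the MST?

Kruskal: consider edges lightest-first.
1–4 (2): add — endpoints in different components.
3–4 (4): add — endpoints in different components.
1–3 (6): skip — 1 and 3 already connected.
2–3 (7): add — endpoints in different components.
2–6 (10): add — endpoints in different components.
4–5 (10): add — endpoints in different components.
The 2nd edge added is 3–4.

3-4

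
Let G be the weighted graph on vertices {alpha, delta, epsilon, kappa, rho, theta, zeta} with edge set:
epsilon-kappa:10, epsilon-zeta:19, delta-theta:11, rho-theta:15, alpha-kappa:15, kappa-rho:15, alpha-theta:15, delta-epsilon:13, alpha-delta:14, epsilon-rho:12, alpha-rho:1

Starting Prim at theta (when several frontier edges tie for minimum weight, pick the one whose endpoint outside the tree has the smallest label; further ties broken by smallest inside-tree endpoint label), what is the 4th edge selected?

Prim's algorithm from theta:
Step 1: frontier [delta-theta 11, alpha-theta 15, rho-theta 15] → take delta-theta (11); add delta.
Step 2: frontier [delta-epsilon 13, alpha-delta 14, alpha-theta 15, rho-theta 15] → take delta-epsilon (13); add epsilon.
Step 3: frontier [alpha-delta 14, epsilon-kappa 10, epsilon-rho 12, epsilon-zeta 19, alpha-theta 15, rho-theta 15] → take epsilon-kappa (10); add kappa.
Step 4: frontier [alpha-delta 14, epsilon-rho 12, epsilon-zeta 19, alpha-kappa 15, kappa-rho 15, alpha-theta 15, rho-theta 15] → take epsilon-rho (12); add rho.
Step 5: frontier [alpha-delta 14, epsilon-zeta 19, alpha-kappa 15, alpha-rho 1, alpha-theta 15] → take alpha-rho (1); add alpha.
Step 6: frontier [epsilon-zeta 19] → take epsilon-zeta (19); add zeta.
The 4th edge added is epsilon-rho.

epsilon-rho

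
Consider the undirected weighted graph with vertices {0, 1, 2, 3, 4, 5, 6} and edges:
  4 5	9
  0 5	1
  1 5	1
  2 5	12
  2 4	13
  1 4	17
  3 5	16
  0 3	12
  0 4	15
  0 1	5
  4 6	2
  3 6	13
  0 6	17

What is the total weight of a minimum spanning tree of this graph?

37

Prim's algorithm from 3:
Step 1: frontier [0 3 12, 3 6 13, 3 5 16] → take 0 3 (12); add 0.
Step 2: frontier [0 5 1, 0 1 5, 0 4 15, 0 6 17, 3 6 13, 3 5 16] → take 0 5 (1); add 5.
Step 3: frontier [0 1 5, 0 4 15, 0 6 17, 3 6 13, 1 5 1, 4 5 9, 2 5 12] → take 1 5 (1); add 1.
Step 4: frontier [0 4 15, 0 6 17, 1 4 17, 3 6 13, 4 5 9, 2 5 12] → take 4 5 (9); add 4.
Step 5: frontier [0 6 17, 3 6 13, 4 6 2, 2 4 13, 2 5 12] → take 4 6 (2); add 6.
Step 6: frontier [2 4 13, 2 5 12] → take 2 5 (12); add 2.
MST edges: 0 3, 0 5, 1 5, 4 5, 4 6, 2 5; total weight 12+1+1+9+2+12 = 37.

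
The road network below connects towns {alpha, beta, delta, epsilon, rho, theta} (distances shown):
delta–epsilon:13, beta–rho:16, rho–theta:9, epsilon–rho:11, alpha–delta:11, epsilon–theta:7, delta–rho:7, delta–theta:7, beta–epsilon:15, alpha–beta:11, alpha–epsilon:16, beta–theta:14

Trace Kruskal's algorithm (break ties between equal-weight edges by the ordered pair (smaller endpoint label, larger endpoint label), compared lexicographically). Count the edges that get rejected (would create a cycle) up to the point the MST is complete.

1

Kruskal: consider edges lightest-first.
delta–rho (7): add. Components now {epsilon} {beta} {alpha} {theta} {delta,rho}
delta–theta (7): add. Components now {epsilon} {beta} {alpha} {delta,rho,theta}
epsilon–theta (7): add. Components now {delta,epsilon,rho,theta} {beta} {alpha}
rho–theta (9): skip — theta and rho already connected.
alpha–beta (11): add. Components now {delta,epsilon,rho,theta} {alpha,beta}
alpha–delta (11): add. Components now {alpha,beta,delta,epsilon,rho,theta}
Edges rejected before the tree was complete: 1.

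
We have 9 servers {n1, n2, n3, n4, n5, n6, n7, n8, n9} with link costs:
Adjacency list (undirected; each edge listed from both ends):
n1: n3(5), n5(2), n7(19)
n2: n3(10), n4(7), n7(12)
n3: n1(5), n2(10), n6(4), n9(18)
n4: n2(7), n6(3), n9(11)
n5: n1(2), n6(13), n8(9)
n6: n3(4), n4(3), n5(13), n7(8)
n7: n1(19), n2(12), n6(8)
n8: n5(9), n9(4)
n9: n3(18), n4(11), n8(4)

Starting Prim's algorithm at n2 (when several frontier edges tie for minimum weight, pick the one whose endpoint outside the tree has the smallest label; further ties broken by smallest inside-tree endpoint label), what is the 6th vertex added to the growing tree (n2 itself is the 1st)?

Prim's algorithm from n2:
Step 1: cheapest edge leaving the tree is n2-n4 (7); add n4.
Step 2: cheapest edge leaving the tree is n4-n6 (3); add n6.
Step 3: cheapest edge leaving the tree is n3-n6 (4); add n3.
Step 4: cheapest edge leaving the tree is n1-n3 (5); add n1.
Step 5: cheapest edge leaving the tree is n1-n5 (2); add n5.
Step 6: cheapest edge leaving the tree is n6-n7 (8); add n7.
Step 7: cheapest edge leaving the tree is n5-n8 (9); add n8.
Step 8: cheapest edge leaving the tree is n8-n9 (4); add n9.
Vertex order: n2, n4, n6, n3, n1, n5, n7, n8, n9. The 6th vertex is n5.

n5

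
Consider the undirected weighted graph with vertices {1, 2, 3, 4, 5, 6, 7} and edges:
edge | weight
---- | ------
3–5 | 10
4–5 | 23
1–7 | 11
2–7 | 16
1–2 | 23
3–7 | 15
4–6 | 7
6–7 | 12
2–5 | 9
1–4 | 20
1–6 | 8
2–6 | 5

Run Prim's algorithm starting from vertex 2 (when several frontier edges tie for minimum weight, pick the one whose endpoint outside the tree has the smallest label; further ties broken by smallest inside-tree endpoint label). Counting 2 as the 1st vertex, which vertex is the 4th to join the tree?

1

Prim's algorithm from 2:
Step 1: frontier [2–6 5, 2–5 9, 2–7 16, 1–2 23] → take 2–6 (5); add 6.
Step 2: frontier [2–5 9, 2–7 16, 1–2 23, 4–6 7, 1–6 8, 6–7 12] → take 4–6 (7); add 4.
Step 3: frontier [2–5 9, 2–7 16, 1–2 23, 1–4 20, 4–5 23, 1–6 8, 6–7 12] → take 1–6 (8); add 1.
Step 4: frontier [1–7 11, 2–5 9, 2–7 16, 4–5 23, 6–7 12] → take 2–5 (9); add 5.
Step 5: frontier [1–7 11, 2–7 16, 3–5 10, 6–7 12] → take 3–5 (10); add 3.
Step 6: frontier [1–7 11, 2–7 16, 3–7 15, 6–7 12] → take 1–7 (11); add 7.
Vertex order: 2, 6, 4, 1, 5, 3, 7. The 4th vertex is 1.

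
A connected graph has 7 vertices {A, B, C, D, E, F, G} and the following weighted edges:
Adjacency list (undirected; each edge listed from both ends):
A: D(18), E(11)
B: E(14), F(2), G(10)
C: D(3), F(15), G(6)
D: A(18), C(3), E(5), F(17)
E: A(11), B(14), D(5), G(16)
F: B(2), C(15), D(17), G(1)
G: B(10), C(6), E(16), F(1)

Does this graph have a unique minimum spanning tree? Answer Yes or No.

Yes

Kruskal's algorithm — process edges by increasing weight (ties by edge label):
F G (1): add. Components now {A} {B} {C} {D} {E} {F,G}
B F (2): add. Components now {A} {B,F,G} {C} {D} {E}
C D (3): add. Components now {A} {B,F,G} {C,D} {E}
D E (5): add. Components now {A} {B,F,G} {C,D,E}
C G (6): add. Components now {A} {B,C,D,E,F,G}
B G (10): skip — B and G already connected.
A E (11): add. Components now {A,B,C,D,E,F,G}
Every non-tree edge has weight strictly greater than the heaviest edge on the tree path between its endpoints, so the MST is unique.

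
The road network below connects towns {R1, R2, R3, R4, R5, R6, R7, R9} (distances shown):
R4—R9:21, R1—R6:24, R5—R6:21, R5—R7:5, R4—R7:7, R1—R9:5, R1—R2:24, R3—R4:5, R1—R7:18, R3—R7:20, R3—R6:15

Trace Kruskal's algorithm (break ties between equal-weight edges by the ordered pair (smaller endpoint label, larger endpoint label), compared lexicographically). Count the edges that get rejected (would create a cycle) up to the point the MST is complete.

Sort edges by weight, then run Kruskal:
R1—R9 (5): add — endpoints in different components.
R3—R4 (5): add — endpoints in different components.
R5—R7 (5): add — endpoints in different components.
R4—R7 (7): add — endpoints in different components.
R3—R6 (15): add — endpoints in different components.
R1—R7 (18): add — endpoints in different components.
R3—R7 (20): skip — R3 and R7 already connected.
R4—R9 (21): skip — R4 and R9 already connected.
R5—R6 (21): skip — R5 and R6 already connected.
R1—R2 (24): add — endpoints in different components.
Edges rejected before the tree was complete: 3.

3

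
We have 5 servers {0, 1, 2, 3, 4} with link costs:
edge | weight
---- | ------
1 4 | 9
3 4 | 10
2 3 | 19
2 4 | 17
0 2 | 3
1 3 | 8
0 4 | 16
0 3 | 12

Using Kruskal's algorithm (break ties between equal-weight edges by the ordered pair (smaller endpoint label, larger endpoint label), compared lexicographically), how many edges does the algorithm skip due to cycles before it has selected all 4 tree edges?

1

Kruskal: consider edges lightest-first.
0 2 (3): add. Components now {0,2} {1} {3} {4}
1 3 (8): add. Components now {0,2} {1,3} {4}
1 4 (9): add. Components now {0,2} {1,3,4}
3 4 (10): skip — 3 and 4 already connected.
0 3 (12): add. Components now {0,1,2,3,4}
Edges rejected before the tree was complete: 1.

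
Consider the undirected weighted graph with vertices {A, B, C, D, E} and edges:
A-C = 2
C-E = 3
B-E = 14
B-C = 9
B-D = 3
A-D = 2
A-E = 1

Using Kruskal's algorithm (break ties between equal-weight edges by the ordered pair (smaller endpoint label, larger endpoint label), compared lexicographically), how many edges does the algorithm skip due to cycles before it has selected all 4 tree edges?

Sort edges by weight, then run Kruskal:
A-E (1): add. Components now {A,E} {B} {C} {D}
A-C (2): add. Components now {A,C,E} {B} {D}
A-D (2): add. Components now {A,C,D,E} {B}
B-D (3): add. Components now {A,B,C,D,E}
Edges rejected before the tree was complete: 0.

0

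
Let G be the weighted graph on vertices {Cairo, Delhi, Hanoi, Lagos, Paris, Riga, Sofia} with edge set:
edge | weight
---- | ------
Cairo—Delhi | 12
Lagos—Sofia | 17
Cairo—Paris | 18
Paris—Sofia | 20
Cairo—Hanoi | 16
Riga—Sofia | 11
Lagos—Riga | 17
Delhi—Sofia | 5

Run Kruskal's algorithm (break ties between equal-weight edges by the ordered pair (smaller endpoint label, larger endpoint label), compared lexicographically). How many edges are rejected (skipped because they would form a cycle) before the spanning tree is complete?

1

Kruskal: consider edges lightest-first.
Delhi—Sofia (5): add — endpoints in different components.
Riga—Sofia (11): add — endpoints in different components.
Cairo—Delhi (12): add — endpoints in different components.
Cairo—Hanoi (16): add — endpoints in different components.
Lagos—Riga (17): add — endpoints in different components.
Lagos—Sofia (17): skip — Lagos and Sofia already connected.
Cairo—Paris (18): add — endpoints in different components.
Edges rejected before the tree was complete: 1.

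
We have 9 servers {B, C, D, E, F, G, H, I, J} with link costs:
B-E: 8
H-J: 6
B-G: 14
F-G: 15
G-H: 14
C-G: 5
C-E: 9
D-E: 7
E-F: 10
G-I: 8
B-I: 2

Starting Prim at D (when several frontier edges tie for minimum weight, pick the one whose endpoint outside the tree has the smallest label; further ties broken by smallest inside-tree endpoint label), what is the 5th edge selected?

C-G

Grow the tree from D using Prim:
Step 1: frontier [D-E 7] → take D-E (7); add E.
Step 2: frontier [B-E 8, C-E 9, E-F 10] → take B-E (8); add B.
Step 3: frontier [B-I 2, B-G 14, C-E 9, E-F 10] → take B-I (2); add I.
Step 4: frontier [B-G 14, C-E 9, E-F 10, G-I 8] → take G-I (8); add G.
Step 5: frontier [C-E 9, E-F 10, C-G 5, G-H 14, F-G 15] → take C-G (5); add C.
Step 6: frontier [E-F 10, G-H 14, F-G 15] → take E-F (10); add F.
Step 7: frontier [G-H 14] → take G-H (14); add H.
Step 8: frontier [H-J 6] → take H-J (6); add J.
The 5th edge added is C-G.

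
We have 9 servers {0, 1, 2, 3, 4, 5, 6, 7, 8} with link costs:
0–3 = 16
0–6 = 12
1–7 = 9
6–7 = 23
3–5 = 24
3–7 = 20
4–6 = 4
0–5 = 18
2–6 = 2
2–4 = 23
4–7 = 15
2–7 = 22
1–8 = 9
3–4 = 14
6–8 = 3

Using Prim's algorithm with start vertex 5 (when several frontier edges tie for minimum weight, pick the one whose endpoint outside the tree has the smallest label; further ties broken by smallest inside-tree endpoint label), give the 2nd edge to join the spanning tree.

0-6

Prim's algorithm from 5:
Step 1: cheapest edge leaving the tree is 0–5 (18); add 0.
Step 2: cheapest edge leaving the tree is 0–6 (12); add 6.
Step 3: cheapest edge leaving the tree is 2–6 (2); add 2.
Step 4: cheapest edge leaving the tree is 6–8 (3); add 8.
Step 5: cheapest edge leaving the tree is 4–6 (4); add 4.
Step 6: cheapest edge leaving the tree is 1–8 (9); add 1.
Step 7: cheapest edge leaving the tree is 1–7 (9); add 7.
Step 8: cheapest edge leaving the tree is 3–4 (14); add 3.
The 2nd edge added is 0–6.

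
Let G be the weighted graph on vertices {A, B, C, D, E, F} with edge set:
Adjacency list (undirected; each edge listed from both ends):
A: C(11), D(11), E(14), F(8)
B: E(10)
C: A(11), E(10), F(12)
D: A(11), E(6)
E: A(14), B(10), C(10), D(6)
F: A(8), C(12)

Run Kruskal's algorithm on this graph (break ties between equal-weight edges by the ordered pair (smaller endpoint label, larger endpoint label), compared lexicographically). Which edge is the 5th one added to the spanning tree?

Sort edges by weight, then run Kruskal:
D E (6): add. Components now {A} {B} {C} {D,E} {F}
A F (8): add. Components now {A,F} {B} {C} {D,E}
B E (10): add. Components now {A,F} {B,D,E} {C}
C E (10): add. Components now {A,F} {B,C,D,E}
A C (11): add. Components now {A,B,C,D,E,F}
The 5th edge added is A C.

A-C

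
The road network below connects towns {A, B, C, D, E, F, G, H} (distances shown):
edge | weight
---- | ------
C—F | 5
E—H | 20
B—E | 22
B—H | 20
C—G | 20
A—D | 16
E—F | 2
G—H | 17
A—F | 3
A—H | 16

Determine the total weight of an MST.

Grow the tree from D using Prim:
Step 1: frontier [A—D 16] → take A—D (16); add A.
Step 2: frontier [A—F 3, A—H 16] → take A—F (3); add F.
Step 3: frontier [A—H 16, E—F 2, C—F 5] → take E—F (2); add E.
Step 4: frontier [A—H 16, E—H 20, B—E 22, C—F 5] → take C—F (5); add C.
Step 5: frontier [A—H 16, C—G 20, E—H 20, B—E 22] → take A—H (16); add H.
Step 6: frontier [C—G 20, B—E 22, G—H 17, B—H 20] → take G—H (17); add G.
Step 7: frontier [B—E 22, B—H 20] → take B—H (20); add B.
MST edges: A—D, A—F, E—F, C—F, A—H, G—H, B—H; total weight 16+3+2+5+16+17+20 = 79.

79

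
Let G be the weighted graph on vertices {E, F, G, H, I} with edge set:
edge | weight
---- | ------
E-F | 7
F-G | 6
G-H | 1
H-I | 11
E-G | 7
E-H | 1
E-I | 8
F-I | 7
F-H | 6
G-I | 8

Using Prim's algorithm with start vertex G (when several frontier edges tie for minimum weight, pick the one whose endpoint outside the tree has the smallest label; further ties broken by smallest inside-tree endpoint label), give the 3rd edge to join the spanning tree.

F-G

Grow the tree from G using Prim:
Step 1: cheapest edge leaving the tree is G-H (1); add H.
Step 2: cheapest edge leaving the tree is E-H (1); add E.
Step 3: cheapest edge leaving the tree is F-G (6); add F.
Step 4: cheapest edge leaving the tree is F-I (7); add I.
The 3rd edge added is F-G.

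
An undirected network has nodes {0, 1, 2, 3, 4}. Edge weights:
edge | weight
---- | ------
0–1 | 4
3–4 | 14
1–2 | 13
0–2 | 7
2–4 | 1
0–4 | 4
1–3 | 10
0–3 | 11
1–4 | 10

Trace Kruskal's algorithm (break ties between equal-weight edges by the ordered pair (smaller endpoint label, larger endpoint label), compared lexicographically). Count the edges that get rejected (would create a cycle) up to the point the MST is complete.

Kruskal's algorithm — process edges by increasing weight (ties by edge label):
2–4 (1): add. Components now {0} {1} {2,4} {3}
0–1 (4): add. Components now {0,1} {2,4} {3}
0–4 (4): add. Components now {0,1,2,4} {3}
0–2 (7): skip — 0 and 2 already connected.
1–3 (10): add. Components now {0,1,2,3,4}
Edges rejected before the tree was complete: 1.

1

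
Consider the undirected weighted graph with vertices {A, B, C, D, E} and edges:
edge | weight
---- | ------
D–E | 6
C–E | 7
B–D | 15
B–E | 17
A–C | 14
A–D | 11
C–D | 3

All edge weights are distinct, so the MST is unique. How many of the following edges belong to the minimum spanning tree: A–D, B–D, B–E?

Kruskal's algorithm — process edges by increasing weight (ties by edge label):
C–D (3): add. Components now {A} {B} {C,D} {E}
D–E (6): add. Components now {A} {B} {C,D,E}
C–E (7): skip — C and E already connected.
A–D (11): add. Components now {A,C,D,E} {B}
A–C (14): skip — A and C already connected.
B–D (15): add. Components now {A,B,C,D,E}
MST edge set: {C–D, D–E, A–D, B–D}.
Of the listed edges, {A–D, B–D} are in the MST → 2.

2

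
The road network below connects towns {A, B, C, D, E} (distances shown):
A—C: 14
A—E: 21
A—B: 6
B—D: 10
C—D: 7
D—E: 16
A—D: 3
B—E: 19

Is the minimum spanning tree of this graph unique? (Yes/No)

Yes

Kruskal's algorithm — process edges by increasing weight (ties by edge label):
A—D (3): add. Components now {A,D} {B} {C} {E}
A—B (6): add. Components now {A,B,D} {C} {E}
C—D (7): add. Components now {A,B,C,D} {E}
B—D (10): skip — B and D already connected.
A—C (14): skip — A and C already connected.
D—E (16): add. Components now {A,B,C,D,E}
Every non-tree edge has weight strictly greater than the heaviest edge on the tree path between its endpoints, so the MST is unique.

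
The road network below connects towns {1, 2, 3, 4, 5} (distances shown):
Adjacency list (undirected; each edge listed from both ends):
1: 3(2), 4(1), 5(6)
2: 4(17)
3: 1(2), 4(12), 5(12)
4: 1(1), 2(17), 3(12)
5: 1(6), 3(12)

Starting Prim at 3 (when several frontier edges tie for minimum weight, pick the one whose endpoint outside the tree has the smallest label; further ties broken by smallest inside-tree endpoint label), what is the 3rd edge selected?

1-5

Grow the tree from 3 using Prim:
Step 1: cheapest edge leaving the tree is 1-3 (2); add 1.
Step 2: cheapest edge leaving the tree is 1-4 (1); add 4.
Step 3: cheapest edge leaving the tree is 1-5 (6); add 5.
Step 4: cheapest edge leaving the tree is 2-4 (17); add 2.
The 3rd edge added is 1-5.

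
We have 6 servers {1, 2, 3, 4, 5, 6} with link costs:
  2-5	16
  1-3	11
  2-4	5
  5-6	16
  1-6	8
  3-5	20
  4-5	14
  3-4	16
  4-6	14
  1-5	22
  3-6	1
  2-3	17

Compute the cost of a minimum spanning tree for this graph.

42

Prim's algorithm from 4:
Step 1: cheapest edge leaving the tree is 2-4 (5); add 2.
Step 2: cheapest edge leaving the tree is 4-5 (14); add 5.
Step 3: cheapest edge leaving the tree is 4-6 (14); add 6.
Step 4: cheapest edge leaving the tree is 3-6 (1); add 3.
Step 5: cheapest edge leaving the tree is 1-6 (8); add 1.
MST edges: 2-4, 4-5, 4-6, 3-6, 1-6; total weight 5+14+14+1+8 = 42.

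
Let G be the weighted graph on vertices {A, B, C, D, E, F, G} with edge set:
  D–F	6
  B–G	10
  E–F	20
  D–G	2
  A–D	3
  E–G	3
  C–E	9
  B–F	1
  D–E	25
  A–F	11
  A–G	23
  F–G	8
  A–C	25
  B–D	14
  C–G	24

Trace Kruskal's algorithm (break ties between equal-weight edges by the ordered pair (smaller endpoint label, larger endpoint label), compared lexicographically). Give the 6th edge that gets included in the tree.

C-E

Kruskal's algorithm — process edges by increasing weight (ties by edge label):
B–F (1): add. Components now {A} {B,F} {C} {D} {E} {G}
D–G (2): add. Components now {A} {B,F} {C} {D,G} {E}
A–D (3): add. Components now {A,D,G} {B,F} {C} {E}
E–G (3): add. Components now {A,D,E,G} {B,F} {C}
D–F (6): add. Components now {A,B,D,E,F,G} {C}
F–G (8): skip — F and G already connected.
C–E (9): add. Components now {A,B,C,D,E,F,G}
The 6th edge added is C–E.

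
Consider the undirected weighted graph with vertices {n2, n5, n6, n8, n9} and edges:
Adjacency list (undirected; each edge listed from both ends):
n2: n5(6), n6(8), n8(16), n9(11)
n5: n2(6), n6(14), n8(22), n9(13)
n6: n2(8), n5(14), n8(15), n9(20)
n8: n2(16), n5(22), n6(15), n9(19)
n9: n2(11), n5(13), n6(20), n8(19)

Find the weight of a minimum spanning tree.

40

Kruskal: consider edges lightest-first.
n2–n5 (6): add. Components now {n2,n5} {n6} {n9} {n8}
n2–n6 (8): add. Components now {n2,n5,n6} {n9} {n8}
n2–n9 (11): add. Components now {n2,n5,n6,n9} {n8}
n5–n9 (13): skip — n5 and n9 already connected.
n5–n6 (14): skip — n5 and n6 already connected.
n6–n8 (15): add. Components now {n2,n5,n6,n8,n9}
MST edges: n2–n5, n2–n6, n2–n9, n6–n8; total weight 6+8+11+15 = 40.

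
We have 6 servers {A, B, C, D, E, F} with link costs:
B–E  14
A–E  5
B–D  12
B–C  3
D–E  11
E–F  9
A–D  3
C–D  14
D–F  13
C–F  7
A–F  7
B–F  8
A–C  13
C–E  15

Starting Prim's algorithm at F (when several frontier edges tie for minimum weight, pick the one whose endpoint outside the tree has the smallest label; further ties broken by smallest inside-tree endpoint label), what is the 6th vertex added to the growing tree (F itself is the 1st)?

B

Prim, starting at F.
Step 1: cheapest edge leaving the tree is A–F (7); add A.
Step 2: cheapest edge leaving the tree is A–D (3); add D.
Step 3: cheapest edge leaving the tree is A–E (5); add E.
Step 4: cheapest edge leaving the tree is C–F (7); add C.
Step 5: cheapest edge leaving the tree is B–C (3); add B.
Vertex order: F, A, D, E, C, B. The 6th vertex is B.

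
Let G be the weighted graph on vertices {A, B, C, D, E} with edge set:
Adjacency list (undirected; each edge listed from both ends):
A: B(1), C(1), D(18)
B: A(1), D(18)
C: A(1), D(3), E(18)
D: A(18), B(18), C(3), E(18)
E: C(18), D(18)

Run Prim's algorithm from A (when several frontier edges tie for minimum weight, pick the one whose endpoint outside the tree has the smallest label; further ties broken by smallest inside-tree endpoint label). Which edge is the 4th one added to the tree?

Prim's algorithm from A:
Step 1: frontier [A–B 1, A–C 1, A–D 18] → take A–B (1); add B.
Step 2: frontier [A–C 1, A–D 18, B–D 18] → take A–C (1); add C.
Step 3: frontier [A–D 18, B–D 18, C–D 3, C–E 18] → take C–D (3); add D.
Step 4: frontier [C–E 18, D–E 18] → take C–E (18); add E.
The 4th edge added is C–E.

C-E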